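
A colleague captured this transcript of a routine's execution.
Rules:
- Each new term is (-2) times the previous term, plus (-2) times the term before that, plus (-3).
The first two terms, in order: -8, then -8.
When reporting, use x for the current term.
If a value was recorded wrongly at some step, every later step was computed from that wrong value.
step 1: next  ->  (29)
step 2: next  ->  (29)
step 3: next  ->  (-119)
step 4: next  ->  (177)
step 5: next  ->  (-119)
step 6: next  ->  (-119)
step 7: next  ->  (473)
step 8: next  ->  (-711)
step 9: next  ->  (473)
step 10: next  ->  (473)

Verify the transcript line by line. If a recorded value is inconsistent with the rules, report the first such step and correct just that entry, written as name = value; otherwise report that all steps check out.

Step 1: x = -2*(-8) + (-2)*(-8) + (-3) = 29 — same as recorded.
Step 2: x = -2*(29) + (-2)*(-8) + (-3) = -45 — not what was recorded.
First deviation found at step 2; the corrected entry is x = -45.

step 2, x = -45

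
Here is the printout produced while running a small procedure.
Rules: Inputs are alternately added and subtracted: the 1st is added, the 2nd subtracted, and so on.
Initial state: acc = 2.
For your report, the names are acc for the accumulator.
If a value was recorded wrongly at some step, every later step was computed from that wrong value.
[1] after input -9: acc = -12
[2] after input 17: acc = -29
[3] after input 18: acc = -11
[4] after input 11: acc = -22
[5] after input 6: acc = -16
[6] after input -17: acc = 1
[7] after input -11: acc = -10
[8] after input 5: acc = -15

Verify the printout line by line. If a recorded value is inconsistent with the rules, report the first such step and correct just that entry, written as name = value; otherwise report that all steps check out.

step 1, acc = -7

1. acc = 2 + -9 = -7 (not what was recorded)
First incorrect step: 1; the correct value is acc = -7.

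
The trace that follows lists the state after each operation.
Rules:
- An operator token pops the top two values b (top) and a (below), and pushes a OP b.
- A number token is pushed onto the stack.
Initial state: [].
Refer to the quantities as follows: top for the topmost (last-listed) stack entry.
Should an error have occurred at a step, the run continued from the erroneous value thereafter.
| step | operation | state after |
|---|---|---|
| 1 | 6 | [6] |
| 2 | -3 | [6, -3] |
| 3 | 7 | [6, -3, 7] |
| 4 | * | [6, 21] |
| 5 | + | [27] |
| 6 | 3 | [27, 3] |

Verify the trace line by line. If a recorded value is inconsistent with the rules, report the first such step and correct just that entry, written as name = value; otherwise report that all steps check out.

step 4, top = -21

step 1: push 6: top = 6 -> confirmed correct
step 2: push -3: top = -3 -> consistent with the trace
step 3: push 7: top = 7 -> verified
step 4: -3 * 7 = -21 -> first mismatch against the trace
That makes step 4 the first incorrect line — top = -21 is what it should show.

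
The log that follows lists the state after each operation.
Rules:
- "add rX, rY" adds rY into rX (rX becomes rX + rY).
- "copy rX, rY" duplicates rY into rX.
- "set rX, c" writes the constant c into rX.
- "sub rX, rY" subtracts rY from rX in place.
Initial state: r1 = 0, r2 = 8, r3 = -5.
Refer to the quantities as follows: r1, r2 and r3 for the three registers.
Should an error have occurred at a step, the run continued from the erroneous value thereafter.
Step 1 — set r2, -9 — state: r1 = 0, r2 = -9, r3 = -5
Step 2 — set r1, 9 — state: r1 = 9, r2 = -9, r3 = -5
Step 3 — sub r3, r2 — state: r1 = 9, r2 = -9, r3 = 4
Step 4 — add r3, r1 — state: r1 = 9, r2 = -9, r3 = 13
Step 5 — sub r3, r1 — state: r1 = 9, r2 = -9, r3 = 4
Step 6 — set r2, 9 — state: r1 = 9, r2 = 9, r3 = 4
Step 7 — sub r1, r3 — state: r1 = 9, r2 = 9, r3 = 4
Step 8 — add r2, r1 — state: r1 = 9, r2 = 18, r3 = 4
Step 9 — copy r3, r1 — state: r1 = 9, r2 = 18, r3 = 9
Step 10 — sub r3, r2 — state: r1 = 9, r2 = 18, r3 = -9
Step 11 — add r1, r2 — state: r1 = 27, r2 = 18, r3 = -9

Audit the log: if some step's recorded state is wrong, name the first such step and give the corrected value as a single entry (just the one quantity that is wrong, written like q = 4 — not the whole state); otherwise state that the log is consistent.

step 7, r1 = 5

1. r2 = -9 (checks out)
2. r1 = 9 (consistent with the log)
3. r3 = -5 - -9 = 4 (verified)
4. r3 = 4 + 9 = 13 (confirmed correct)
5. r3 = 13 - 9 = 4 (agrees with the log)
6. r2 = 9 (verified)
7. r1 = 9 - 4 = 5 (a discrepancy with the log)
Conclusion: step 7 carries the first error; the entry should be r1 = 5.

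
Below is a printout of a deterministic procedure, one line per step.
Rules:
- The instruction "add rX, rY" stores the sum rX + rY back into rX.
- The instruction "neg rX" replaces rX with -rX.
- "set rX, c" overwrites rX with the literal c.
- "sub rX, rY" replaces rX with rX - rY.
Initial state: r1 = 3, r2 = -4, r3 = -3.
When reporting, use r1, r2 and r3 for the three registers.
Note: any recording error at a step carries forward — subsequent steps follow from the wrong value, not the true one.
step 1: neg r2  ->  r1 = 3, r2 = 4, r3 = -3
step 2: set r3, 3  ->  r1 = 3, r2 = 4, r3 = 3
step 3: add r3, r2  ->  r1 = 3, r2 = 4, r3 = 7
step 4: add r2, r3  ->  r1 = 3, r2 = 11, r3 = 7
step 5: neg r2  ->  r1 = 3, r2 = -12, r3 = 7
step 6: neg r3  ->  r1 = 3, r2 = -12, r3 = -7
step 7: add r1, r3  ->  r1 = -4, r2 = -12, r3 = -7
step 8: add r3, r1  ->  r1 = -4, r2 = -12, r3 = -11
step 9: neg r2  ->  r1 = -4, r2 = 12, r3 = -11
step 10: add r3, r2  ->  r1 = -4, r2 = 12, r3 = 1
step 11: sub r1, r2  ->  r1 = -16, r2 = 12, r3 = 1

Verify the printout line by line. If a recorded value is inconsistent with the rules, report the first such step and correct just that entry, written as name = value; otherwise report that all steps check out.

step 1: r2 = -(-4) = 4 -> verified
step 2: r3 = 3 -> same as recorded
step 3: r3 = 3 + 4 = 7 -> matches
step 4: r2 = 4 + 7 = 11 -> same as recorded
step 5: r2 = -(11) = -11 -> the entry is off here
The audit stops at step 5: the recorded entry is wrong and should be r2 = -11.

step 5, r2 = -11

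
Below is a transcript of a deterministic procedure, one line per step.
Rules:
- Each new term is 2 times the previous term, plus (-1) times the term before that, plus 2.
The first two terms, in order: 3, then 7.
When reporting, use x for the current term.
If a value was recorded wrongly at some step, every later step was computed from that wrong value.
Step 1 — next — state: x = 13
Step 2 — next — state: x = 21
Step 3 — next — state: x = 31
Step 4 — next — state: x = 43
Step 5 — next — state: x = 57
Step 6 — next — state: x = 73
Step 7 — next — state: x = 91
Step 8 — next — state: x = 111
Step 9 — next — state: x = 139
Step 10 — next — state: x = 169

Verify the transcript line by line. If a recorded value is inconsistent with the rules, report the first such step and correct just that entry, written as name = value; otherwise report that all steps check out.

step 9, x = 133

step 1: x = 2*(7) + (-1)*(3) + (2) = 13 -> same as recorded
step 2: x = 2*(13) + (-1)*(7) + (2) = 21 -> no discrepancy
step 3: x = 2*(21) + (-1)*(13) + (2) = 31 -> verified
step 4: x = 2*(31) + (-1)*(21) + (2) = 43 -> verified
step 5: x = 2*(43) + (-1)*(31) + (2) = 57 -> in agreement
step 6: x = 2*(57) + (-1)*(43) + (2) = 73 -> confirmed correct
step 7: x = 2*(73) + (-1)*(57) + (2) = 91 -> same as recorded
step 8: x = 2*(91) + (-1)*(73) + (2) = 111 -> checks out
step 9: x = 2*(111) + (-1)*(91) + (2) = 133 -> this is not what the transcript shows
First incorrect step: 9; the correct value is x = 133.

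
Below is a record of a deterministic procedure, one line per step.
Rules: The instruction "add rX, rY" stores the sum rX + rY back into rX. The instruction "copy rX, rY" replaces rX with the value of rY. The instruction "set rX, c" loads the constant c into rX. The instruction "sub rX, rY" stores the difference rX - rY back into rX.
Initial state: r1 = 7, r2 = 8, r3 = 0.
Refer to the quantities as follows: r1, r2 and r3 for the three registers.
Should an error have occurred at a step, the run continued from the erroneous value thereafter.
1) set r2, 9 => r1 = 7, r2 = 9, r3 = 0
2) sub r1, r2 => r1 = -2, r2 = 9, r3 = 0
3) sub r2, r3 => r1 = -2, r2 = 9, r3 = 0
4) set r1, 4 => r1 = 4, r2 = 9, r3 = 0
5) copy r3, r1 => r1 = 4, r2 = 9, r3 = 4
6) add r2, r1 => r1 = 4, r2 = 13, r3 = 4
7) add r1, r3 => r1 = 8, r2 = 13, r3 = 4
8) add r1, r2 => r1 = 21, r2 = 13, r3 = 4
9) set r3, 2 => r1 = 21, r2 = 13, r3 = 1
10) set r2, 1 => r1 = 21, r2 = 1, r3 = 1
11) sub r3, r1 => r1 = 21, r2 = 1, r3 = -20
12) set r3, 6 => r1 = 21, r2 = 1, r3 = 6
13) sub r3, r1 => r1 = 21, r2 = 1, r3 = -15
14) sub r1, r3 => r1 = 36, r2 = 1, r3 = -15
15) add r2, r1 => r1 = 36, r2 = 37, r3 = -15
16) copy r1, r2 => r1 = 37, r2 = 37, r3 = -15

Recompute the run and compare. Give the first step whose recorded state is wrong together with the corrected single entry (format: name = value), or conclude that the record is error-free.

Recomputing the run from the initial state:
step 1: r1 = 7, r2 = 9, r3 = 0
step 2: r1 = -2, r2 = 9, r3 = 0
step 3: r1 = -2, r2 = 9, r3 = 0
step 4: r1 = 4, r2 = 9, r3 = 0
step 5: r1 = 4, r2 = 9, r3 = 4
step 6: r1 = 4, r2 = 13, r3 = 4
step 7: r1 = 8, r2 = 13, r3 = 4
step 8: r1 = 21, r2 = 13, r3 = 4
step 9: r1 = 21, r2 = 13, r3 = 2
step 10: r1 = 21, r2 = 1, r3 = 2
step 11: r1 = 21, r2 = 1, r3 = -19
step 12: r1 = 21, r2 = 1, r3 = 6
step 13: r1 = 21, r2 = 1, r3 = -15
step 14: r1 = 36, r2 = 1, r3 = -15
step 15: r1 = 36, r2 = 37, r3 = -15
step 16: r1 = 37, r2 = 37, r3 = -15
The first disagreement with the record is at step 9, where the value should be r3 = 2.

step 9, r3 = 2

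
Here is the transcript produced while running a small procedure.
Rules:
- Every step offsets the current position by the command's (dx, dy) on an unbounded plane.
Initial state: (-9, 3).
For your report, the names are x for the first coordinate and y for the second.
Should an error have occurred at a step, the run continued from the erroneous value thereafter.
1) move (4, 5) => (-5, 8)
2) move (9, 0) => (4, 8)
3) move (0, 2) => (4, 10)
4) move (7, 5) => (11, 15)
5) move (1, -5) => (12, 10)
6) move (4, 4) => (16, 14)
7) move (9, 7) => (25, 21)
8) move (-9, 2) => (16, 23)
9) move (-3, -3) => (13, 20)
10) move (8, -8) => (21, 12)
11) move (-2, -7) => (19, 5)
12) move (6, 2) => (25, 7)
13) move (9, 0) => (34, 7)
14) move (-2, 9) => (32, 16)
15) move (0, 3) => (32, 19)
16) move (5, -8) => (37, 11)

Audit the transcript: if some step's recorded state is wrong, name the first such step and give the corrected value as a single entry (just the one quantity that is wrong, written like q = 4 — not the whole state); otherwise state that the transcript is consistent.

Recomputing the run from the initial state:
step 1: x = -5, y = 8
step 2: x = 4, y = 8
step 3: x = 4, y = 10
step 4: x = 11, y = 15
step 5: x = 12, y = 10
step 6: x = 16, y = 14
step 7: x = 25, y = 21
step 8: x = 16, y = 23
step 9: x = 13, y = 20
step 10: x = 21, y = 12
step 11: x = 19, y = 5
step 12: x = 25, y = 7
step 13: x = 34, y = 7
step 14: x = 32, y = 16
step 15: x = 32, y = 19
step 16: x = 37, y = 11
This matches the transcript at every step.

no error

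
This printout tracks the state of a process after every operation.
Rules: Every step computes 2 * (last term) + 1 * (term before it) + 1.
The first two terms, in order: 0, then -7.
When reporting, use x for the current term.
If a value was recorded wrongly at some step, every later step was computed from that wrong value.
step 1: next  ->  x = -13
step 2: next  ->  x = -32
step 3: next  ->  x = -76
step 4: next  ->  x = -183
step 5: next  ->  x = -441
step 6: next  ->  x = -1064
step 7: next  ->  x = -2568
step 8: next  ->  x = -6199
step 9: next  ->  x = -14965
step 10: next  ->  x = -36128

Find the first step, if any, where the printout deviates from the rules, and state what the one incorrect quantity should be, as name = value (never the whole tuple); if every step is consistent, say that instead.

no error

Recomputing the run from the initial state:
step 1: x = -13
step 2: x = -32
step 3: x = -76
step 4: x = -183
step 5: x = -441
step 6: x = -1064
step 7: x = -2568
step 8: x = -6199
step 9: x = -14965
step 10: x = -36128
This matches the printout at every step.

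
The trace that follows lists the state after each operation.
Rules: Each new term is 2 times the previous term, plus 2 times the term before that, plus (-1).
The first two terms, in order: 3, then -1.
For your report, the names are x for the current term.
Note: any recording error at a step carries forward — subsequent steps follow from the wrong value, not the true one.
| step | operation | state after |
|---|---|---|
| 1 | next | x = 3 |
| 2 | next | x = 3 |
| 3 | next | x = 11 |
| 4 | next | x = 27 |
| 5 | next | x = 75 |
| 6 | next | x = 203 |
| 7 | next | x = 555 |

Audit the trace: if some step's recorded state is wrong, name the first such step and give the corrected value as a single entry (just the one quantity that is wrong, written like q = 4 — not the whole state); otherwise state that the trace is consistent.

no error

Recomputing the run from the initial state:
step 1: x = 3
step 2: x = 3
step 3: x = 11
step 4: x = 27
step 5: x = 75
step 6: x = 203
step 7: x = 555
This matches the trace at every step.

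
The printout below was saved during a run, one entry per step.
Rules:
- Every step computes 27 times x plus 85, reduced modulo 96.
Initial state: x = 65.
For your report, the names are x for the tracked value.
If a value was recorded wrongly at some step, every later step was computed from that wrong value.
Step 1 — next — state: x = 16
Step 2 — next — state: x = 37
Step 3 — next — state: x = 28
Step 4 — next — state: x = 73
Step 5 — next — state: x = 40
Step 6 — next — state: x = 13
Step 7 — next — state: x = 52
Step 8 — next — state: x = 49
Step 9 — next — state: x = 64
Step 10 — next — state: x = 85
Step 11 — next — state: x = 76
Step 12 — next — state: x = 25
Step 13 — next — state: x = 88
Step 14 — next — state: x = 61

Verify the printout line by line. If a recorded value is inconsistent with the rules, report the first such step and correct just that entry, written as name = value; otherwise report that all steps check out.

1. x = (27*65 + 85) mod 96 = 16 (in agreement)
2. x = (27*16 + 85) mod 96 = 37 (same as recorded)
3. x = (27*37 + 85) mod 96 = 28 (matches)
4. x = (27*28 + 85) mod 96 = 73 (checks out)
5. x = (27*73 + 85) mod 96 = 40 (confirmed correct)
6. x = (27*40 + 85) mod 96 = 13 (checks out)
7. x = (27*13 + 85) mod 96 = 52 (checks out)
8. x = (27*52 + 85) mod 96 = 49 (agrees with the printout)
9. x = (27*49 + 85) mod 96 = 64 (no discrepancy)
10. x = (27*64 + 85) mod 96 = 85 (exactly as logged)
11. x = (27*85 + 85) mod 96 = 76 (confirmed correct)
12. x = (27*76 + 85) mod 96 = 25 (exactly as logged)
13. x = (27*25 + 85) mod 96 = 88 (verified)
14. x = (27*88 + 85) mod 96 = 61 (no discrepancy)
All steps check out; nothing to correct.

no error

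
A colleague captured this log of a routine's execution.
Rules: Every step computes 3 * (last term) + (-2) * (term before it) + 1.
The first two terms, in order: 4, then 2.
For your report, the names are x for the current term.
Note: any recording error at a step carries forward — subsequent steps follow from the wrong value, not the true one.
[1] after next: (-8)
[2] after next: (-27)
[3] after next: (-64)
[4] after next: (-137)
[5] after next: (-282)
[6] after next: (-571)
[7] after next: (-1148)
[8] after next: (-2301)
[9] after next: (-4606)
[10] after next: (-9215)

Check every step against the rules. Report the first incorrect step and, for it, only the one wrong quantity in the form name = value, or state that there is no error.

step 1, x = -1

1. x = 3*(2) + (-2)*(4) + (1) = -1 (first mismatch against the log)
Conclusion: step 1 carries the first error; the entry should be x = -1.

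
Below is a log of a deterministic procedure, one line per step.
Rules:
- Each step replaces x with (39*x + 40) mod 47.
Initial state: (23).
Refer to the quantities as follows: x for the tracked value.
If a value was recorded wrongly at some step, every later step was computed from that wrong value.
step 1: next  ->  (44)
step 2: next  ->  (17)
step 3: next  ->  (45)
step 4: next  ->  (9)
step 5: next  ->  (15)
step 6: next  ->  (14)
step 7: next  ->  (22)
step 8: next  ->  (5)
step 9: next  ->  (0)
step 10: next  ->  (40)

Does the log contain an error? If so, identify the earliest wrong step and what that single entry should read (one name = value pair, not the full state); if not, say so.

Step 1: x = (39*23 + 40) mod 47 = 44 — matches.
Step 2: x = (39*44 + 40) mod 47 = 17 — verified.
Step 3: x = (39*17 + 40) mod 47 = 45 — consistent with the log.
Step 4: x = (39*45 + 40) mod 47 = 9 — no discrepancy.
Step 5: x = (39*9 + 40) mod 47 = 15 — verified.
Step 6: x = (39*15 + 40) mod 47 = 14 — same as recorded.
Step 7: x = (39*14 + 40) mod 47 = 22 — exactly as logged.
Step 8: x = (39*22 + 40) mod 47 = 5 — matches.
Step 9: x = (39*5 + 40) mod 47 = 0 — consistent with the log.
Step 10: x = (39*0 + 40) mod 47 = 40 — verified.
The whole run recomputes cleanly — no discrepancies.

no error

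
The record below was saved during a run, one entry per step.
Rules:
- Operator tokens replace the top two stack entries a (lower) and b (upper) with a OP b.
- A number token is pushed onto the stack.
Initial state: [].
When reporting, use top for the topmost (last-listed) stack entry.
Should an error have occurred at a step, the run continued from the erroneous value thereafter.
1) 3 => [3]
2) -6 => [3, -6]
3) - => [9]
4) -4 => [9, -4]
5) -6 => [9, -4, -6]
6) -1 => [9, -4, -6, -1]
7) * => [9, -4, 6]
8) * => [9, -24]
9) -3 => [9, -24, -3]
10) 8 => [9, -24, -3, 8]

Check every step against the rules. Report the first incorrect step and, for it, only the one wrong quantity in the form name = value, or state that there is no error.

no error

Recomputing the run from the initial state:
step 1: [3]
step 2: [3, -6]
step 3: [9]
step 4: [9, -4]
step 5: [9, -4, -6]
step 6: [9, -4, -6, -1]
step 7: [9, -4, 6]
step 8: [9, -24]
step 9: [9, -24, -3]
step 10: [9, -24, -3, 8]
This matches the record at every step.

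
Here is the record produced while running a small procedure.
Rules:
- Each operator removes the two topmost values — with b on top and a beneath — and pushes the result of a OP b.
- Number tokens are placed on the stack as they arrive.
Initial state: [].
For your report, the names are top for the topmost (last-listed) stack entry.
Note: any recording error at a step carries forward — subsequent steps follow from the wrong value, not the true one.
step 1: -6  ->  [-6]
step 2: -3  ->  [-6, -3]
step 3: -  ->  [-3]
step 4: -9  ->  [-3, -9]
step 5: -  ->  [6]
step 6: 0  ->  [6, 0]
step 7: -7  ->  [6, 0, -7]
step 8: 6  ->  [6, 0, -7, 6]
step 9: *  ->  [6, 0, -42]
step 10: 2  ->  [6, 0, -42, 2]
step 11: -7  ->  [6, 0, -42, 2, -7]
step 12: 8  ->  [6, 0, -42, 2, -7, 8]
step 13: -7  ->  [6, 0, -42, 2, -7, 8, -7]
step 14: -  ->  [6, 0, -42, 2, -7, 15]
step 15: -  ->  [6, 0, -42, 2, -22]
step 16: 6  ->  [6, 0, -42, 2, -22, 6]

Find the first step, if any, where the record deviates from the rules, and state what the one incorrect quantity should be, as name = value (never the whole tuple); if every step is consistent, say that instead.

no error

step 1: push -6: top = -6 -> matches
step 2: push -3: top = -3 -> confirmed correct
step 3: -6 - -3 = -3 -> verified
step 4: push -9: top = -9 -> exactly as logged
step 5: -3 - -9 = 6 -> checks out
step 6: push 0: top = 0 -> in agreement
step 7: push -7: top = -7 -> matches
step 8: push 6: top = 6 -> exactly as logged
step 9: -7 * 6 = -42 -> same as recorded
step 10: push 2: top = 2 -> confirmed correct
step 11: push -7: top = -7 -> agrees with the record
step 12: push 8: top = 8 -> exactly as logged
step 13: push -7: top = -7 -> agrees with the record
step 14: 8 - -7 = 15 -> agrees with the record
step 15: -7 - 15 = -22 -> consistent with the record
step 16: push 6: top = 6 -> consistent with the record
All entries verified; no error found.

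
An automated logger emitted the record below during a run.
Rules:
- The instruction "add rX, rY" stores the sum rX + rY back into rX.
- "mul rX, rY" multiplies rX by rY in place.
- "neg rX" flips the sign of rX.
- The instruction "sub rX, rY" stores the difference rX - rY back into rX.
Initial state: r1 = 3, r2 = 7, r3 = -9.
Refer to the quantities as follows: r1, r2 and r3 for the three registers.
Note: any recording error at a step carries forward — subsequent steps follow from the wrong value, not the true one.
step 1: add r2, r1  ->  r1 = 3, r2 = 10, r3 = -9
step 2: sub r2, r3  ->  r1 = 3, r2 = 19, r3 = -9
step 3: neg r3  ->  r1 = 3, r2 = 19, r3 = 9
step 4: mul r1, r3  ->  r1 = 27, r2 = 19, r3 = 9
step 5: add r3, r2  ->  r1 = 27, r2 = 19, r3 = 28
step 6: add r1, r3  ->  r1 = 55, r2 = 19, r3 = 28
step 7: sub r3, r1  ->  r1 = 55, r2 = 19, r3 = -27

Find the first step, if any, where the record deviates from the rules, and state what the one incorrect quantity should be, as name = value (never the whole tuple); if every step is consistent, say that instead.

no error

Recomputing the run from the initial state:
step 1: r1 = 3, r2 = 10, r3 = -9
step 2: r1 = 3, r2 = 19, r3 = -9
step 3: r1 = 3, r2 = 19, r3 = 9
step 4: r1 = 27, r2 = 19, r3 = 9
step 5: r1 = 27, r2 = 19, r3 = 28
step 6: r1 = 55, r2 = 19, r3 = 28
step 7: r1 = 55, r2 = 19, r3 = -27
This matches the record at every step.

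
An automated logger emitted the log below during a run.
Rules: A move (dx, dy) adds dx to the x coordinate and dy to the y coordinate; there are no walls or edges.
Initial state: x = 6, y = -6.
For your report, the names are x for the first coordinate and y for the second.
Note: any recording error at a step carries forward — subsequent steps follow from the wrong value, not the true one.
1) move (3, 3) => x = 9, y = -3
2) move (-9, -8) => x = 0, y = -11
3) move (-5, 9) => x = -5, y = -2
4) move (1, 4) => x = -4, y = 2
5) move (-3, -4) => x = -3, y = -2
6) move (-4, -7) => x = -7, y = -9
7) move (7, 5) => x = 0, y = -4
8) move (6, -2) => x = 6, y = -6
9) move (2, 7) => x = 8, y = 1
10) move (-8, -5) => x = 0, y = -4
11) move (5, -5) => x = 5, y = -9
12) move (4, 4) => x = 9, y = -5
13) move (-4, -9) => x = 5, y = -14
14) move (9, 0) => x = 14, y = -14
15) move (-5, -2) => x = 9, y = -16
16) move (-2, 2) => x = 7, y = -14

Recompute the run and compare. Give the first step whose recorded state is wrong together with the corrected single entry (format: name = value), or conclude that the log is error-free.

Recomputing the run from the initial state:
step 1: x = 9, y = -3
step 2: x = 0, y = -11
step 3: x = -5, y = -2
step 4: x = -4, y = 2
step 5: x = -7, y = -2
step 6: x = -11, y = -9
step 7: x = -4, y = -4
step 8: x = 2, y = -6
step 9: x = 4, y = 1
step 10: x = -4, y = -4
step 11: x = 1, y = -9
step 12: x = 5, y = -5
step 13: x = 1, y = -14
step 14: x = 10, y = -14
step 15: x = 5, y = -16
step 16: x = 3, y = -14
The first disagreement with the log is at step 5, where the value should be x = -7.

step 5, x = -7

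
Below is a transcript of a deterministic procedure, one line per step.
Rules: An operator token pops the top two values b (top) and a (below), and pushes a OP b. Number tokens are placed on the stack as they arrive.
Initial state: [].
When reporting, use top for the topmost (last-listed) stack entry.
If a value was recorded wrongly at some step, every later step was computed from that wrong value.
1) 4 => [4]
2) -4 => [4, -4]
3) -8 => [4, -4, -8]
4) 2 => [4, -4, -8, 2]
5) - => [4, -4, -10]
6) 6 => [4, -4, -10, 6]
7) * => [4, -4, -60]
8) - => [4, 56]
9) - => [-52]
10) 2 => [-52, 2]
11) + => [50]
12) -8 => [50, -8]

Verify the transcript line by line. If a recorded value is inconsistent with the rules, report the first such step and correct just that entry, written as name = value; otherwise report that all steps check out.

step 1: push 4: top = 4 -> no discrepancy
step 2: push -4: top = -4 -> same as recorded
step 3: push -8: top = -8 -> no discrepancy
step 4: push 2: top = 2 -> confirmed correct
step 5: -8 - 2 = -10 -> consistent with the transcript
step 6: push 6: top = 6 -> in agreement
step 7: -10 * 6 = -60 -> no discrepancy
step 8: -4 - -60 = 56 -> agrees with the transcript
step 9: 4 - 56 = -52 -> checks out
step 10: push 2: top = 2 -> exactly as logged
step 11: -52 + 2 = -50 -> the recorded entry deviates here
The earliest wrong entry is at step 11: it should read top = -50.

step 11, top = -50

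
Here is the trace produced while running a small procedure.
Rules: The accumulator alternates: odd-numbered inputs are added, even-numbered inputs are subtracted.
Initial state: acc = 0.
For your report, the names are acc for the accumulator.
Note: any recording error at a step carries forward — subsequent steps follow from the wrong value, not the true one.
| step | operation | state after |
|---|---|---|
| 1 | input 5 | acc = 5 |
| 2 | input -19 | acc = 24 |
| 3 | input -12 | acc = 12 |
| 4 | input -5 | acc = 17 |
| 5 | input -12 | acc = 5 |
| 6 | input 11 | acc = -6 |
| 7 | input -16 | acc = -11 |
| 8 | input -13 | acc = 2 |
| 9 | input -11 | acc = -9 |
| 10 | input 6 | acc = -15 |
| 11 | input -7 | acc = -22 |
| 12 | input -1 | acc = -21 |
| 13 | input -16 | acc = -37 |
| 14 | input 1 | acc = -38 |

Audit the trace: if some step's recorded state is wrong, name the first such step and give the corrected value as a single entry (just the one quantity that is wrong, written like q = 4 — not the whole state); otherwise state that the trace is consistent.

1. acc = 0 + 5 = 5 (checks out)
2. acc = 5 - -19 = 24 (checks out)
3. acc = 24 + -12 = 12 (verified)
4. acc = 12 - -5 = 17 (consistent with the trace)
5. acc = 17 + -12 = 5 (same as recorded)
6. acc = 5 - 11 = -6 (confirmed correct)
7. acc = -6 + -16 = -22 (the entry is off here)
The audit stops at step 7: the recorded entry is wrong and should be acc = -22.

step 7, acc = -22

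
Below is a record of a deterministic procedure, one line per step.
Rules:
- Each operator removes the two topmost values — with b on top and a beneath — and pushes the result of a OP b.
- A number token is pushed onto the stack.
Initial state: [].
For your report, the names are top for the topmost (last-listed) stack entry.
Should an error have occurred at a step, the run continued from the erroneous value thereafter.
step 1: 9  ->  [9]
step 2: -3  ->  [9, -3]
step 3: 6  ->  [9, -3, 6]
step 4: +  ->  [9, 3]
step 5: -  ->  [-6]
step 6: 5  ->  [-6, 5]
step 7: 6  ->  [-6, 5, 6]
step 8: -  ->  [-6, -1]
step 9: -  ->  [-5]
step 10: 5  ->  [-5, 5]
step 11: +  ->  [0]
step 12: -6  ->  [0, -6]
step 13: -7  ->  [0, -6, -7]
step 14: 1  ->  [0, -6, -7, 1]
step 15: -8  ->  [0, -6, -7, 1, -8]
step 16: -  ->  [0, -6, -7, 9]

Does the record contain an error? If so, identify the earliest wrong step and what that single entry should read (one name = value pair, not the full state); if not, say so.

step 5, top = 6

Step 1: push 9: top = 9 — exactly as logged.
Step 2: push -3: top = -3 — exactly as logged.
Step 3: push 6: top = 6 — confirmed correct.
Step 4: -3 + 6 = 3 — exactly as logged.
Step 5: 9 - 3 = 6 — the record has a different value.
Conclusion: step 5 carries the first error; the entry should be top = 6.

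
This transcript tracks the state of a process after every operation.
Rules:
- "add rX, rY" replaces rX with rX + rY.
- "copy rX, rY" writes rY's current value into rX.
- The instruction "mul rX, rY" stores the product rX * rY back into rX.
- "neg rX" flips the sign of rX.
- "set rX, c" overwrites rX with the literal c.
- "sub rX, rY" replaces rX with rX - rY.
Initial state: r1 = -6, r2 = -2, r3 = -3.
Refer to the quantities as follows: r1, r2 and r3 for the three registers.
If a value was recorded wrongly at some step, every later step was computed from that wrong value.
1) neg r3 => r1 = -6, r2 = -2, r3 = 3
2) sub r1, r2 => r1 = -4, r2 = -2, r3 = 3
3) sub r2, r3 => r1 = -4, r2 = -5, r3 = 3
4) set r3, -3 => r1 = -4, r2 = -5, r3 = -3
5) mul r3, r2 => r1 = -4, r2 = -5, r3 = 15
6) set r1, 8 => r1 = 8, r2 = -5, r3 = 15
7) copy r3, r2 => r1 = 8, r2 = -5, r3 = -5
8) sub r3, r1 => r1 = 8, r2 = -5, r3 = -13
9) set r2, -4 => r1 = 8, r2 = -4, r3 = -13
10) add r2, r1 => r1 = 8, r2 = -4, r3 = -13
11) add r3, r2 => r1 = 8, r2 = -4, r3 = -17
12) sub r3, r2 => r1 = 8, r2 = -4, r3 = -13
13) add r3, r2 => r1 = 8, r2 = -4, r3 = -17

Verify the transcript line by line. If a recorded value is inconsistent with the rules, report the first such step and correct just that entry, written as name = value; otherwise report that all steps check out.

Recomputing the run from the initial state:
step 1: r1 = -6, r2 = -2, r3 = 3
step 2: r1 = -4, r2 = -2, r3 = 3
step 3: r1 = -4, r2 = -5, r3 = 3
step 4: r1 = -4, r2 = -5, r3 = -3
step 5: r1 = -4, r2 = -5, r3 = 15
step 6: r1 = 8, r2 = -5, r3 = 15
step 7: r1 = 8, r2 = -5, r3 = -5
step 8: r1 = 8, r2 = -5, r3 = -13
step 9: r1 = 8, r2 = -4, r3 = -13
step 10: r1 = 8, r2 = 4, r3 = -13
step 11: r1 = 8, r2 = 4, r3 = -9
step 12: r1 = 8, r2 = 4, r3 = -13
step 13: r1 = 8, r2 = 4, r3 = -9
The first disagreement with the transcript is at step 10, where the value should be r2 = 4.

step 10, r2 = 4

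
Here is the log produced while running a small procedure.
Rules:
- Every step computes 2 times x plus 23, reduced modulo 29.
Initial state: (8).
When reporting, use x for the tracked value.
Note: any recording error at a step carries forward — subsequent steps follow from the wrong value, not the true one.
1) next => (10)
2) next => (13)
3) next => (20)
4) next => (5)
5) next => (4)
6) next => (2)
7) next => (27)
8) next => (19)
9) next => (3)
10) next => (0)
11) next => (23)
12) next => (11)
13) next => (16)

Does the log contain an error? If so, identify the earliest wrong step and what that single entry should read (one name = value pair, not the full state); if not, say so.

Recomputing the run from the initial state:
step 1: x = 10
step 2: x = 14
step 3: x = 22
step 4: x = 9
step 5: x = 12
step 6: x = 18
step 7: x = 1
step 8: x = 25
step 9: x = 15
step 10: x = 24
step 11: x = 13
step 12: x = 20
step 13: x = 5
The first disagreement with the log is at step 2, where the value should be x = 14.

step 2, x = 14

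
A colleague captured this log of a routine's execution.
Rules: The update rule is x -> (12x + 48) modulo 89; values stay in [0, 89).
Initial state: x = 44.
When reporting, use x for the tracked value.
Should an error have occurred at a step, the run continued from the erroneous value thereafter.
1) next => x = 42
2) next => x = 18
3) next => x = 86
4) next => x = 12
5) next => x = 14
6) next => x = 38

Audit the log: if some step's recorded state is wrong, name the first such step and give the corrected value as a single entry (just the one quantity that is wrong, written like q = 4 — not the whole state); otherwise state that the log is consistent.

Step 1: x = (12*44 + 48) mod 89 = 42 — consistent with the log.
Step 2: x = (12*42 + 48) mod 89 = 18 — checks out.
Step 3: x = (12*18 + 48) mod 89 = 86 — matches.
Step 4: x = (12*86 + 48) mod 89 = 12 — confirmed correct.
Step 5: x = (12*12 + 48) mod 89 = 14 — agrees with the log.
Step 6: x = (12*14 + 48) mod 89 = 38 — agrees with the log.
The recomputation confirms every line.

no error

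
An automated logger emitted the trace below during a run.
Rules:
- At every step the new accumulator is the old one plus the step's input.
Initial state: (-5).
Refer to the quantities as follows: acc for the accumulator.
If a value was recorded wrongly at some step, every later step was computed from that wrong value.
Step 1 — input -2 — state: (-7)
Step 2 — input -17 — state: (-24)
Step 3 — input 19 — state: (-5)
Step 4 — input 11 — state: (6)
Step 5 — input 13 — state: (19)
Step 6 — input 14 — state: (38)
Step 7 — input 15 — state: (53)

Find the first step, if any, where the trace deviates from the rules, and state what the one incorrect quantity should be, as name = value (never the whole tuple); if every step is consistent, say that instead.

step 6, acc = 33

Recomputing the run from the initial state:
step 1: acc = -7
step 2: acc = -24
step 3: acc = -5
step 4: acc = 6
step 5: acc = 19
step 6: acc = 33
step 7: acc = 48
The first disagreement with the trace is at step 6, where the value should be acc = 33.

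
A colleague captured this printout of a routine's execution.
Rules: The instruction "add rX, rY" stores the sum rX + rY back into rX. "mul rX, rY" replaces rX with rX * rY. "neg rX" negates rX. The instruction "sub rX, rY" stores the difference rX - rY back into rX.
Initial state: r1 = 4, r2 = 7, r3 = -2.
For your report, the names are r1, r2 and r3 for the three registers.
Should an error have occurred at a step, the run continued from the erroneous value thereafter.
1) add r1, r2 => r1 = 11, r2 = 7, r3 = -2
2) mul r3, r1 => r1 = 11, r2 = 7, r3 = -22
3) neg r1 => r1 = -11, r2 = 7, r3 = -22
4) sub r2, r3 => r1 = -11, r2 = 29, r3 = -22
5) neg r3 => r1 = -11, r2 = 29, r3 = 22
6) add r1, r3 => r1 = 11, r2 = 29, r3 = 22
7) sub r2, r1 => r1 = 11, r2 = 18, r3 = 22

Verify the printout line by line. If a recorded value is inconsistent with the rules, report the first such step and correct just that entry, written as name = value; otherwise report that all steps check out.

Step 1: r1 = 4 + 7 = 11 — consistent with the printout.
Step 2: r3 = -2 * 11 = -22 — verified.
Step 3: r1 = -(11) = -11 — matches.
Step 4: r2 = 7 - -22 = 29 — exactly as logged.
Step 5: r3 = -(-22) = 22 — matches.
Step 6: r1 = -11 + 22 = 11 — matches.
Step 7: r2 = 29 - 11 = 18 — exactly as logged.
Each recorded entry agrees with the recomputation.

no error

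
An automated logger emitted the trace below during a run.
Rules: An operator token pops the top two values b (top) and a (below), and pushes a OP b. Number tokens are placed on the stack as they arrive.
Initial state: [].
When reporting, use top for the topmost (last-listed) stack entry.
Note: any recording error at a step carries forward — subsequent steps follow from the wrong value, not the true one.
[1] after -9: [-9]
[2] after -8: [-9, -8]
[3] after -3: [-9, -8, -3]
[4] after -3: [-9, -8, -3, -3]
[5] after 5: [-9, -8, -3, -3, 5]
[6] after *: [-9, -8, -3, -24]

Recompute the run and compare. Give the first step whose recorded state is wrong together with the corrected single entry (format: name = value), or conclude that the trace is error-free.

Recomputing the run from the initial state:
step 1: [-9]
step 2: [-9, -8]
step 3: [-9, -8, -3]
step 4: [-9, -8, -3, -3]
step 5: [-9, -8, -3, -3, 5]
step 6: [-9, -8, -3, -15]
The first disagreement with the trace is at step 6, where the value should be top = -15.

step 6, top = -15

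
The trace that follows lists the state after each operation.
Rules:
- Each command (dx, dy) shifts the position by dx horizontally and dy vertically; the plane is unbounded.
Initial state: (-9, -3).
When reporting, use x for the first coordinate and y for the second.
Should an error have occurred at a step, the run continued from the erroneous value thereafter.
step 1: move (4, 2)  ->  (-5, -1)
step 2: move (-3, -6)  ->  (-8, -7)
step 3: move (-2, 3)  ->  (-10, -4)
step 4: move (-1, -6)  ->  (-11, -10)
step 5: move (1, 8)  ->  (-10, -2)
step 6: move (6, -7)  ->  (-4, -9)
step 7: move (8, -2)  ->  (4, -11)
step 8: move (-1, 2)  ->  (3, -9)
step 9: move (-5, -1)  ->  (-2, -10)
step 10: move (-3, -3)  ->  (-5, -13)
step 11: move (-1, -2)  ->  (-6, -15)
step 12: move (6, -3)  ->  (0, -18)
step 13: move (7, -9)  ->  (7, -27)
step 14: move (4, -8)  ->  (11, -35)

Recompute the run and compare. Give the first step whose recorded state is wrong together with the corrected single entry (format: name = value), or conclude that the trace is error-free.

no error

Recomputing the run from the initial state:
step 1: x = -5, y = -1
step 2: x = -8, y = -7
step 3: x = -10, y = -4
step 4: x = -11, y = -10
step 5: x = -10, y = -2
step 6: x = -4, y = -9
step 7: x = 4, y = -11
step 8: x = 3, y = -9
step 9: x = -2, y = -10
step 10: x = -5, y = -13
step 11: x = -6, y = -15
step 12: x = 0, y = -18
step 13: x = 7, y = -27
step 14: x = 11, y = -35
This matches the trace at every step.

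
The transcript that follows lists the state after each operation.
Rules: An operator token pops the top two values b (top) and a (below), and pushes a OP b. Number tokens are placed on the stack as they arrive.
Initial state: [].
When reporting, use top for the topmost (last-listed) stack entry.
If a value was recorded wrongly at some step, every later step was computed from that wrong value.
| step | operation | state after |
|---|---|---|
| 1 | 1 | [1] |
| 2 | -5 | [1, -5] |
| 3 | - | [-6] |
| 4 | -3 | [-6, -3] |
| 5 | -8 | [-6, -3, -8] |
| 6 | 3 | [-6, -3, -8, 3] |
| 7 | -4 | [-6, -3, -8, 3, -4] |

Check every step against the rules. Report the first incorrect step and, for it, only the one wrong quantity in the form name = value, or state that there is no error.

step 3, top = 6

Step 1: push 1: top = 1 — confirmed correct.
Step 2: push -5: top = -5 — confirmed correct.
Step 3: 1 - -5 = 6 — the recorded entry deviates here.
The audit stops at step 3: the recorded entry is wrong and should be top = 6.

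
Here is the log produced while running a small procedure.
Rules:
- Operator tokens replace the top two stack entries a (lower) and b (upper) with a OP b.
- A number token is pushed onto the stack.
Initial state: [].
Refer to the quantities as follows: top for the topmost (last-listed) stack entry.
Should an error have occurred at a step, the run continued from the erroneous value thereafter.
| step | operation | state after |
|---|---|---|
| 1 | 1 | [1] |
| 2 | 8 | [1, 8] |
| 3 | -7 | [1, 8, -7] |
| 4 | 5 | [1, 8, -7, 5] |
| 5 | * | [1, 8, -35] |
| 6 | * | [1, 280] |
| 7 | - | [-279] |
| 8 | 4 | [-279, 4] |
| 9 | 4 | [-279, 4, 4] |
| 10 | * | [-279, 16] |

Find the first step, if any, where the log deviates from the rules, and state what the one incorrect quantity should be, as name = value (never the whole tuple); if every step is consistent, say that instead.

Step 1: push 1: top = 1 — exactly as logged.
Step 2: push 8: top = 8 — same as recorded.
Step 3: push -7: top = -7 — no discrepancy.
Step 4: push 5: top = 5 — same as recorded.
Step 5: -7 * 5 = -35 — in agreement.
Step 6: 8 * -35 = -280 — the log has a different value.
That makes step 6 the first incorrect line — top = -280 is what it should show.

step 6, top = -280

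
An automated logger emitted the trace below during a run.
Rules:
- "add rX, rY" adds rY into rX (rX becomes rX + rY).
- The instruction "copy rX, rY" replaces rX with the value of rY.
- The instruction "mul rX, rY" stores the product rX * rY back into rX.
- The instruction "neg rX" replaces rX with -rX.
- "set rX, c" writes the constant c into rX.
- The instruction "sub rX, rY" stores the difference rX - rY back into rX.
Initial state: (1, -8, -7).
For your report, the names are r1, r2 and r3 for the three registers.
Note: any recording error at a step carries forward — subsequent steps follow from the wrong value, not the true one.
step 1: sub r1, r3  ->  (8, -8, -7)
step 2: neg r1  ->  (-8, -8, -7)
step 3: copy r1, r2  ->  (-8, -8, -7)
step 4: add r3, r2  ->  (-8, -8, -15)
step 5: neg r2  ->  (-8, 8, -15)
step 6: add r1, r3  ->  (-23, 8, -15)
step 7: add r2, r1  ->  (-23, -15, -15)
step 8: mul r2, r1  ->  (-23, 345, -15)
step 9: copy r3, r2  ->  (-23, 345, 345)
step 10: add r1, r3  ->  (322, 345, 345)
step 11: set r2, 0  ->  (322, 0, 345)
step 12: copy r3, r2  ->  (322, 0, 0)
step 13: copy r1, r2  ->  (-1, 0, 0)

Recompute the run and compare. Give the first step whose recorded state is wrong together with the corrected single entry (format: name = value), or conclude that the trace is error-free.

step 13, r1 = 0

step 1: r1 = 1 - -7 = 8 -> consistent with the trace
step 2: r1 = -(8) = -8 -> confirmed correct
step 3: r1 = -8 -> confirmed correct
step 4: r3 = -7 + -8 = -15 -> in agreement
step 5: r2 = -(-8) = 8 -> matches
step 6: r1 = -8 + -15 = -23 -> matches
step 7: r2 = 8 + -23 = -15 -> matches
step 8: r2 = -15 * -23 = 345 -> agrees with the trace
step 9: r3 = 345 -> checks out
step 10: r1 = -23 + 345 = 322 -> checks out
step 11: r2 = 0 -> consistent with the trace
step 12: r3 = 0 -> consistent with the trace
step 13: r1 = 0 -> a discrepancy with the trace
The earliest wrong entry is at step 13: it should read r1 = 0.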